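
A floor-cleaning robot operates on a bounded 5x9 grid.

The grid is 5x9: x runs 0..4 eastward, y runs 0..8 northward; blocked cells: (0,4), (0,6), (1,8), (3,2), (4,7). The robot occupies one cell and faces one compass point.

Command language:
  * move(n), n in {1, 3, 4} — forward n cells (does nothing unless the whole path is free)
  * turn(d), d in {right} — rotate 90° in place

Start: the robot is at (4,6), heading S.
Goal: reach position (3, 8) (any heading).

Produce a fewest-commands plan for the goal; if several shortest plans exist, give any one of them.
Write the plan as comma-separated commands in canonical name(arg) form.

move(1), turn(right), move(1), turn(right), move(3)

begin: at (4,6), heading S
t=1 move(1) ⇒ at (4,5), heading S
t=2 turn(right) ⇒ at (4,5), heading W
t=3 move(1) ⇒ at (3,5), heading W
t=4 turn(right) ⇒ at (3,5), heading N
t=5 move(3) ⇒ at (3,8), heading N
nothing shorter than 5 reaches the goal.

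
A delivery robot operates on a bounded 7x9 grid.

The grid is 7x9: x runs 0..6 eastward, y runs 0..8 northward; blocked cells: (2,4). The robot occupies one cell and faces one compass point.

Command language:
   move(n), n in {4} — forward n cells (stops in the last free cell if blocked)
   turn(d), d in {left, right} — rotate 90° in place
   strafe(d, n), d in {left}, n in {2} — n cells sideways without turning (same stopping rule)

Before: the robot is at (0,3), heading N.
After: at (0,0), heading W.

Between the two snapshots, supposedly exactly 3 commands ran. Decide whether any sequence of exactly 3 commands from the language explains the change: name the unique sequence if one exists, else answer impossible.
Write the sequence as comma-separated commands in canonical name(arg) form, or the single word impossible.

turn(left), strafe(left, 2), strafe(left, 2)

key: cell and facing (now W) both changed — the 3 commands mix motion and turning
from: at (0,3), heading N
[1] after turn(left): at (0,3), heading W
[2] after strafe(left, 2): at (0,1), heading W
[3] after strafe(left, 2): at (0,0), heading W
no rival 3-sequence matches.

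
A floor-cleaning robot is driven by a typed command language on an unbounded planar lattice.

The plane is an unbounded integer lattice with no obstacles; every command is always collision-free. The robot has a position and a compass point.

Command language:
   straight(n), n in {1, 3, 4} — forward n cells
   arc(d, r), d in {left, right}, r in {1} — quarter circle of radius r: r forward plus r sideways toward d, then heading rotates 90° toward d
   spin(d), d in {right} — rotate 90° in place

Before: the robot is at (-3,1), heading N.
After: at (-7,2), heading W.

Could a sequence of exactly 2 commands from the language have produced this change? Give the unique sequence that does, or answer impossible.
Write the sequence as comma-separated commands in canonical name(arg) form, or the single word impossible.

key: position moved to (-7,2) AND the heading swung to W — translation plus rotation needed
from: at (-3,1), heading N
step 1 (arc(left, 1)): at (-4,2), heading W
step 2 (straight(3)): at (-7,2), heading W
no rival 2-sequence matches.

arc(left, 1), straight(3)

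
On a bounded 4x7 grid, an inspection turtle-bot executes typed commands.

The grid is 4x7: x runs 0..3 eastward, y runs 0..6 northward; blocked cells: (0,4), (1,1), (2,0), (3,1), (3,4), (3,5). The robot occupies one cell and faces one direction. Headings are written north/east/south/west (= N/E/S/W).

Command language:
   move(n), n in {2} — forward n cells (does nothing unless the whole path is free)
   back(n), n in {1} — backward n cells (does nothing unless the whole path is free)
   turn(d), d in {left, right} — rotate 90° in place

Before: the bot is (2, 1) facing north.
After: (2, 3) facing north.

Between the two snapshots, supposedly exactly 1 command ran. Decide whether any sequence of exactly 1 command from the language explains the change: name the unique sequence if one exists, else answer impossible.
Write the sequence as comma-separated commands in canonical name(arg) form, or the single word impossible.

move(2)

key: heading stays N — the single command does not turn
from: (2, 1) facing north
[1] after move(2): (2, 3) facing north
no rival 1-sequence matches.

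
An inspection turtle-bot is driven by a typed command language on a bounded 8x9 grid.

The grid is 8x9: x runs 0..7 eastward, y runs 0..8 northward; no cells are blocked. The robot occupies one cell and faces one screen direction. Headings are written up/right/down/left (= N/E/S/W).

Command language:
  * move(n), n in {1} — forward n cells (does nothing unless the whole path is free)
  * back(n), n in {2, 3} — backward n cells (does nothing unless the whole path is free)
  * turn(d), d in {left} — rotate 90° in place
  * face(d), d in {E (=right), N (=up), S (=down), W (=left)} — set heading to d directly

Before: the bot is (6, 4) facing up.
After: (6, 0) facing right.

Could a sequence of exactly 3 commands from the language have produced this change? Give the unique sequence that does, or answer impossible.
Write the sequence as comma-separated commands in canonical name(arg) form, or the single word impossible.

back(2), back(2), face(E)

key: order matters: swapping back(2) and face(E) lands elsewhere
from: (6, 4) facing up
t=1 back(2) ⇒ (6, 2) facing up
t=2 back(2) ⇒ (6, 0) facing up
t=3 face(E) ⇒ (6, 0) facing right
uniquely the one of 512 3-step routes that fits.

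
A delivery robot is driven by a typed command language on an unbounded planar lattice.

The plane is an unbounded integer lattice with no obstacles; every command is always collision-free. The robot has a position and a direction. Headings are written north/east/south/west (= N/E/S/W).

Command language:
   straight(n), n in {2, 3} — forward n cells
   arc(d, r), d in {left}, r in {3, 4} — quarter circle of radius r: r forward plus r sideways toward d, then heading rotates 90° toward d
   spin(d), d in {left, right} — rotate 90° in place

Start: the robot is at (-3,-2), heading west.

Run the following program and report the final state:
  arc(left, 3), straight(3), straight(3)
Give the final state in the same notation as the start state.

begin: at (-3,-2), heading west
t=1 arc(left, 3) ⇒ at (-6,-5), heading south
t=2 straight(3) ⇒ at (-6,-8), heading south
t=3 straight(3) ⇒ at (-6,-11), heading south

at (-6,-11), heading south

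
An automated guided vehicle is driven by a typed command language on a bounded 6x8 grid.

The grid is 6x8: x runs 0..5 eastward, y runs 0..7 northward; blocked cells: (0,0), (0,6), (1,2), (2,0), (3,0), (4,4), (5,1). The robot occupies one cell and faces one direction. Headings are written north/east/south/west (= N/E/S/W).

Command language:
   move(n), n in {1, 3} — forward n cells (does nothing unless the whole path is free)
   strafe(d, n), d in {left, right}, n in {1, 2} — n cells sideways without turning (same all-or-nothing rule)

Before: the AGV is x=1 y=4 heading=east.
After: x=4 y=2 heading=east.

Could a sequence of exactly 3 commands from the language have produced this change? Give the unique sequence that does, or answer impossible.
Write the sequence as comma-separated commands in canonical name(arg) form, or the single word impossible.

key: heading stays E — no command in the sequence turns
t0: x=1 y=4 heading=east
step 1 (strafe(right, 1)): x=1 y=3 heading=east
step 2 (move(3)): x=4 y=3 heading=east
step 3 (strafe(right, 1)): x=4 y=2 heading=east
all 216 alternatives checked — unique.

strafe(right, 1), move(3), strafe(right, 1)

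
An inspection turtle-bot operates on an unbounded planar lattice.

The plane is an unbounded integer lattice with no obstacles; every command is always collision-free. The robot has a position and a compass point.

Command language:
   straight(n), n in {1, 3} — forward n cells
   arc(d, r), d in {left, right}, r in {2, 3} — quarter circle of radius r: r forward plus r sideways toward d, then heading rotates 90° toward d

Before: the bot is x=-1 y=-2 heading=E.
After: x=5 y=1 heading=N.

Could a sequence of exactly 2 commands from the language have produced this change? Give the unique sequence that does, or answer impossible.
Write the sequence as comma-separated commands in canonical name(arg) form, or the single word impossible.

key: position moved to (5,1) AND the heading swung to N — translation plus rotation needed
start: x=-1 y=-2 heading=E
1. straight(3) → x=2 y=-2 heading=E
2. arc(left, 3) → x=5 y=1 heading=N
all 36 alternatives checked — unique.

straight(3), arc(left, 3)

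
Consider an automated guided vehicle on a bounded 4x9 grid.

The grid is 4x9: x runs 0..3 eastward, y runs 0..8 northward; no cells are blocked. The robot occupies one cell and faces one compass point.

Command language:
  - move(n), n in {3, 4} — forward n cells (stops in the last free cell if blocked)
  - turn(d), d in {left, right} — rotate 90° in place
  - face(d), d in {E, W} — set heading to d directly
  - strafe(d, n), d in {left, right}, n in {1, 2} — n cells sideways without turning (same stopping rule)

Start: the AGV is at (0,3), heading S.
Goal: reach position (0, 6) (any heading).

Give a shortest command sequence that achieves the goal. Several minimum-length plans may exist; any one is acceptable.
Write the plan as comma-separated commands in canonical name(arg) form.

t0: at (0,3), heading S
1. turn(left) → at (0,3), heading E
2. turn(left) → at (0,3), heading N
3. move(3) → at (0,6), heading N
minimal: 3 command(s), checked below 3.

turn(left), turn(left), move(3)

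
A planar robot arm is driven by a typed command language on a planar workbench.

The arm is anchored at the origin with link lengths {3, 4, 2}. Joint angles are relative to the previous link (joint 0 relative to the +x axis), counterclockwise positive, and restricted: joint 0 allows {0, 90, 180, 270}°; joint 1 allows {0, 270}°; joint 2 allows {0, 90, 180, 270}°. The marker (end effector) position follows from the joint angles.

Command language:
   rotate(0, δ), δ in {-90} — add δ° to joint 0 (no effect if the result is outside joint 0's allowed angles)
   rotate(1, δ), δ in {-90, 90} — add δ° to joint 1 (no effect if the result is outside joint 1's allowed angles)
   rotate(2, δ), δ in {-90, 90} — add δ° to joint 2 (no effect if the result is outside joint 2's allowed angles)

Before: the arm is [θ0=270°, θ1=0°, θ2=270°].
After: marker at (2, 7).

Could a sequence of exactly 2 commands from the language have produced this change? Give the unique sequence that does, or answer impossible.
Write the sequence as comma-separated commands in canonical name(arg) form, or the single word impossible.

rotate(0, -90), rotate(0, -90)

t0: [θ0=270°, θ1=0°, θ2=270°]
t=1 rotate(0, -90) ⇒ [θ0=180°, θ1=0°, θ2=270°]
t=2 rotate(0, -90) ⇒ [θ0=90°, θ1=0°, θ2=270°]
no other 2-command option fits: unique.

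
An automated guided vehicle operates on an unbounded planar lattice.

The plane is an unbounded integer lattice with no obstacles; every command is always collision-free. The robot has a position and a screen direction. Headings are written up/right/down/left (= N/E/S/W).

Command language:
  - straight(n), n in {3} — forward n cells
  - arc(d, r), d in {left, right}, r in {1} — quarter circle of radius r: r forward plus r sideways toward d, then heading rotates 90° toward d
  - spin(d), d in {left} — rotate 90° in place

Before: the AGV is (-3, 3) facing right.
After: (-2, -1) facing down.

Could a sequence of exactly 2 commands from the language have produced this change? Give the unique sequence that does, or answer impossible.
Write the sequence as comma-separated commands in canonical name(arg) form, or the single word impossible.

arc(right, 1), straight(3)

key: cell and facing (now S) both changed — the 2 commands mix motion and turning
begin: (-3, 3) facing right
step 1 (arc(right, 1)): (-2, 2) facing down
step 2 (straight(3)): (-2, -1) facing down
no other 2-command option fits: unique.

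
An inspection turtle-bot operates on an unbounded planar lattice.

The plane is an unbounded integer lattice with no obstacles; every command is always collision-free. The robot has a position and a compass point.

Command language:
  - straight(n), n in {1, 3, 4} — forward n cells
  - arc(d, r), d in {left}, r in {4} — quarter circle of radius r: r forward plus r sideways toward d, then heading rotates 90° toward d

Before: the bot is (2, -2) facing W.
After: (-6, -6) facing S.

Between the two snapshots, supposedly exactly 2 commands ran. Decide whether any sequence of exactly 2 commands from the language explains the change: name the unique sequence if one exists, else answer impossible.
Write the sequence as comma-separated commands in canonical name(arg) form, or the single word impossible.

key: cell and facing (now S) both changed — the 2 commands mix motion and turning
begin: (2, -2) facing W
1. straight(4) → (-2, -2) facing W
2. arc(left, 4) → (-6, -6) facing S
no rival 2-sequence matches.

straight(4), arc(left, 4)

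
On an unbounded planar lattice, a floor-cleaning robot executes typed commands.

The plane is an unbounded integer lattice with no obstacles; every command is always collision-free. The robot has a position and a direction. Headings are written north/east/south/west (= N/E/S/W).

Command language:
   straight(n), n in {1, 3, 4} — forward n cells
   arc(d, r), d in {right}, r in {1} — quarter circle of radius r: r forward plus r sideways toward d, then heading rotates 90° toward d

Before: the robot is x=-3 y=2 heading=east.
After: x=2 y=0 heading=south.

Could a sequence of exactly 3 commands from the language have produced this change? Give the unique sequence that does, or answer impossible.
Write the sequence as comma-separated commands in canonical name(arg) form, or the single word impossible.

key: cell and facing (now S) both changed — the 3 commands mix motion and turning
from: x=-3 y=2 heading=east
[1] after straight(4): x=1 y=2 heading=east
[2] after arc(right, 1): x=2 y=1 heading=south
[3] after straight(1): x=2 y=0 heading=south
no rival 3-sequence matches.

straight(4), arc(right, 1), straight(1)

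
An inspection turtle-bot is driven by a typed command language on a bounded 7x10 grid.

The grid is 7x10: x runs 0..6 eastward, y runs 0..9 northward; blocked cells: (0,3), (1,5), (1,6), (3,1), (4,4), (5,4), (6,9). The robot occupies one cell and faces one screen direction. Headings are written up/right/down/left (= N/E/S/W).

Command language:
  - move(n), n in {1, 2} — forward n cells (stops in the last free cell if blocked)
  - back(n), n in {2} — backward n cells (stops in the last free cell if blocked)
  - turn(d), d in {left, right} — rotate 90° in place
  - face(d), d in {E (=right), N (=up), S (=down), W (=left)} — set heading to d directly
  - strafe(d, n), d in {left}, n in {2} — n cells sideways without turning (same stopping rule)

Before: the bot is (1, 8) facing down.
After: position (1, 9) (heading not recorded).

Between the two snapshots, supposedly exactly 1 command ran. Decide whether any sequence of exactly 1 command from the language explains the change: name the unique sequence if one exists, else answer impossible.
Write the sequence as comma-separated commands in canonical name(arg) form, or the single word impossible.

back(2)

key: back(2) runs into the grid edge before its full distance
start: (1, 8) facing down
1. back(2) → (1, 9) facing down
uniquely the one of 10 1-step routes that fits.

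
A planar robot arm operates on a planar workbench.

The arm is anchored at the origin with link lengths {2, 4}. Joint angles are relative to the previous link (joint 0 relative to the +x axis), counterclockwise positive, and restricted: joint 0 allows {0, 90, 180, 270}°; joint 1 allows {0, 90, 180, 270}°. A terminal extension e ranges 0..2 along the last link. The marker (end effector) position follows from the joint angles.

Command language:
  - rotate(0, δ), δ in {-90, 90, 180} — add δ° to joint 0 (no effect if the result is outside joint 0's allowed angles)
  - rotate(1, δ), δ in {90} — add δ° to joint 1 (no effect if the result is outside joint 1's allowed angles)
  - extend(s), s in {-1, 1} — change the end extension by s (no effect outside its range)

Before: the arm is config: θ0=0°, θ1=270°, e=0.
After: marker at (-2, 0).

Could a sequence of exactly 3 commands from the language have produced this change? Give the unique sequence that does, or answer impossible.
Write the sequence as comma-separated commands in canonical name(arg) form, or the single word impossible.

rotate(1, 90), rotate(1, 90), rotate(1, 90)

start: config: θ0=0°, θ1=270°, e=0
step 1 (rotate(1, 90)): config: θ0=0°, θ1=0°, e=0
step 2 (rotate(1, 90)): config: θ0=0°, θ1=90°, e=0
step 3 (rotate(1, 90)): config: θ0=0°, θ1=180°, e=0
all 216 alternatives checked — unique.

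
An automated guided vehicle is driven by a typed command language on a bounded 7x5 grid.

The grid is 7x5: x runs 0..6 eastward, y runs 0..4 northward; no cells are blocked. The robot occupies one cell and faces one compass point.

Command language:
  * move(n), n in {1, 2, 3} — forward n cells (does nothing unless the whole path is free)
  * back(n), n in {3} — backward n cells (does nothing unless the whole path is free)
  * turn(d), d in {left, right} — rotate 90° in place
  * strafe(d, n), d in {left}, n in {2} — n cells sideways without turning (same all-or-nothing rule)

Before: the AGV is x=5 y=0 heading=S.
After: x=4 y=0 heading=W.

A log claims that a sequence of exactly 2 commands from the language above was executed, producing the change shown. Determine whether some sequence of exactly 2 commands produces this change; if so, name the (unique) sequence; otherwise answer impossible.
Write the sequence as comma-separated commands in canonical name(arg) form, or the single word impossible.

turn(right), move(1)

key: cell and facing (now W) both changed — the 2 commands mix motion and turning
t0: x=5 y=0 heading=S
[1] after turn(right): x=5 y=0 heading=W
[2] after move(1): x=4 y=0 heading=W
no other 2-command option fits: unique.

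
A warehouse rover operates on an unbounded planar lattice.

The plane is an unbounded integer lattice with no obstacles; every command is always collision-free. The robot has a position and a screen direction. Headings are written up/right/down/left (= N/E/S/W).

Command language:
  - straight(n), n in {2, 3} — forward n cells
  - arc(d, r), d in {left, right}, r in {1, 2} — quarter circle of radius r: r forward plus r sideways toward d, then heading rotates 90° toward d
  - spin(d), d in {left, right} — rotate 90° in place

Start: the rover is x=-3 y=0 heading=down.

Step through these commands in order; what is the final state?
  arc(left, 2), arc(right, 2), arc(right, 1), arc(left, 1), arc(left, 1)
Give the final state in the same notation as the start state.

t0: x=-3 y=0 heading=down
[1] after arc(left, 2): x=-1 y=-2 heading=right
[2] after arc(right, 2): x=1 y=-4 heading=down
[3] after arc(right, 1): x=0 y=-5 heading=left
[4] after arc(left, 1): x=-1 y=-6 heading=down
[5] after arc(left, 1): x=0 y=-7 heading=right

x=0 y=-7 heading=right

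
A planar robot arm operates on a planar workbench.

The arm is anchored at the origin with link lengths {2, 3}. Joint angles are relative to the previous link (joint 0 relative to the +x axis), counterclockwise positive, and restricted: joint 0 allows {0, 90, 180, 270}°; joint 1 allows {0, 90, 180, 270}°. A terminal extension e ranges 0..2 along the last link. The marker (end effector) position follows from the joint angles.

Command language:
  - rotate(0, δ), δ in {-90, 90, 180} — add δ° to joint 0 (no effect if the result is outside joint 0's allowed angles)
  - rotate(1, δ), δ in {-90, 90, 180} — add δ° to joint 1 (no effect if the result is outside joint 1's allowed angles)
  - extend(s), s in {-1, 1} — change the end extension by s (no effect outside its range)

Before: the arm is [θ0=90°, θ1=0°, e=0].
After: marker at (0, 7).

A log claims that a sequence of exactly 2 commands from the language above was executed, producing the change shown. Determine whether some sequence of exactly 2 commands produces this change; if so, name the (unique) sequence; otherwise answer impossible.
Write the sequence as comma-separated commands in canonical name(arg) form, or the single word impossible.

t0: [θ0=90°, θ1=0°, e=0]
step 1 (extend(1)): [θ0=90°, θ1=0°, e=1]
step 2 (extend(1)): [θ0=90°, θ1=0°, e=2]
no other 2-command option fits: unique.

extend(1), extend(1)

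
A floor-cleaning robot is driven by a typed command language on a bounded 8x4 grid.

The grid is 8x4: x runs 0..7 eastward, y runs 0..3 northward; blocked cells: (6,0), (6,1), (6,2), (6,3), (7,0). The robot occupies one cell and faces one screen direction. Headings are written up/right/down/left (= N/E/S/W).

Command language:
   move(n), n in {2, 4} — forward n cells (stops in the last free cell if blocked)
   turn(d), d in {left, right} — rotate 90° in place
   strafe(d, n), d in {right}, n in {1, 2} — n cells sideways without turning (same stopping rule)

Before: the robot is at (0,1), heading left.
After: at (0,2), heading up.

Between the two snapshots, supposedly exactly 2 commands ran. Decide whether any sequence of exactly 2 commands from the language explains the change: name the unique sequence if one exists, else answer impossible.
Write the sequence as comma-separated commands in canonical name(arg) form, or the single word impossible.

key: cell and facing (now N) both changed — the 2 commands mix motion and turning
initial: at (0,1), heading left
[1] after strafe(right, 1): at (0,2), heading left
[2] after turn(right): at (0,2), heading up
all 36 alternatives checked — unique.

strafe(right, 1), turn(right)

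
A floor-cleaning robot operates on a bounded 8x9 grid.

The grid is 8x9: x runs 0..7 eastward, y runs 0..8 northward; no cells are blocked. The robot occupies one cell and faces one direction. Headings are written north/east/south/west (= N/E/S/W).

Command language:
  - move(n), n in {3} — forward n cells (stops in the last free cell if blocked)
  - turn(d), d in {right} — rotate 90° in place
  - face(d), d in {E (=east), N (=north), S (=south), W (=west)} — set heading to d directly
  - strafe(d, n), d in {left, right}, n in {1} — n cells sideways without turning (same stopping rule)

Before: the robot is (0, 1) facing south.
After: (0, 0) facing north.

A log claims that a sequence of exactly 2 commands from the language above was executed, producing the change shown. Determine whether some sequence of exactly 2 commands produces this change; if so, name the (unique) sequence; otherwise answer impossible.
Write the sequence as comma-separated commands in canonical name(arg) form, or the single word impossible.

key: cell and facing (now N) both changed — the 2 commands mix motion and turning
initial: (0, 1) facing south
1. move(3) → (0, 0) facing south
2. face(N) → (0, 0) facing north
uniquely the one of 64 2-step routes that fits.

move(3), face(N)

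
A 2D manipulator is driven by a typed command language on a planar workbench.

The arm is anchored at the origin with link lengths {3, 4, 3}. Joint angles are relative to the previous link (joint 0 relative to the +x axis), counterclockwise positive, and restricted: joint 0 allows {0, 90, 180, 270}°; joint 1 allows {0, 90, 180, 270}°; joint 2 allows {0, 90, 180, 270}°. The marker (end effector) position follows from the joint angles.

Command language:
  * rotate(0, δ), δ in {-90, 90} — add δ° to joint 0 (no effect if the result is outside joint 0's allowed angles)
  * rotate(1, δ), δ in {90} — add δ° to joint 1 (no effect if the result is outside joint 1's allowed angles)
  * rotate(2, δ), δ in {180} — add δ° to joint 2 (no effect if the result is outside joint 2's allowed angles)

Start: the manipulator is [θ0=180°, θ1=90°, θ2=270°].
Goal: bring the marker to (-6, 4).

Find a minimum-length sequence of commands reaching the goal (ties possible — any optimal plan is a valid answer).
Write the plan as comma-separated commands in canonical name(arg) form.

t0: [θ0=180°, θ1=90°, θ2=270°]
step 1 (rotate(2, 180)): [θ0=180°, θ1=90°, θ2=90°]
step 2 (rotate(1, 90)): [θ0=180°, θ1=180°, θ2=90°]
step 3 (rotate(1, 90)): [θ0=180°, θ1=270°, θ2=90°]
no 2-step plan works, so 3 is optimal.

rotate(2, 180), rotate(1, 90), rotate(1, 90)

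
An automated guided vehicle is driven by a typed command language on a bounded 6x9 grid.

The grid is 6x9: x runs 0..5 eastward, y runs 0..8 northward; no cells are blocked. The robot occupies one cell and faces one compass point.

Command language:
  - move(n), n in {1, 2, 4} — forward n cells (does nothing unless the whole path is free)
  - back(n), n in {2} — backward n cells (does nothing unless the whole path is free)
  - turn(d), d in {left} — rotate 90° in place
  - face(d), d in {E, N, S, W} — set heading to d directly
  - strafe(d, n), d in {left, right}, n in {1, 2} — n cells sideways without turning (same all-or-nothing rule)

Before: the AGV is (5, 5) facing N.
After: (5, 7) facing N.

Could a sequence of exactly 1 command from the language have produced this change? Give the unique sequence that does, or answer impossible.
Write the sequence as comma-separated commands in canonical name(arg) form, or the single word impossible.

move(2)

key: still facing N — the one step turns nothing
initial: (5, 5) facing N
t=1 move(2) ⇒ (5, 7) facing N
all 13 alternatives checked — unique.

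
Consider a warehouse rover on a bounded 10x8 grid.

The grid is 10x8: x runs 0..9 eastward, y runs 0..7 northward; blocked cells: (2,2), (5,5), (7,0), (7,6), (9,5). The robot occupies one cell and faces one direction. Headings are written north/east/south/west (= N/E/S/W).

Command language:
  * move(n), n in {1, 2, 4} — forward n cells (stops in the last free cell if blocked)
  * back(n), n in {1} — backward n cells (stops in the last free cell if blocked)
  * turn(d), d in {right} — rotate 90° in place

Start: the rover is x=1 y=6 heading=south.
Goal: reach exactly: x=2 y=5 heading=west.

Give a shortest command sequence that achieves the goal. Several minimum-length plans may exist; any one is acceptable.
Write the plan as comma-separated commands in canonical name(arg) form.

t0: x=1 y=6 heading=south
1. move(1) → x=1 y=5 heading=south
2. turn(right) → x=1 y=5 heading=west
3. back(1) → x=2 y=5 heading=west
shorter routes all fall short; 3 is best.

move(1), turn(right), back(1)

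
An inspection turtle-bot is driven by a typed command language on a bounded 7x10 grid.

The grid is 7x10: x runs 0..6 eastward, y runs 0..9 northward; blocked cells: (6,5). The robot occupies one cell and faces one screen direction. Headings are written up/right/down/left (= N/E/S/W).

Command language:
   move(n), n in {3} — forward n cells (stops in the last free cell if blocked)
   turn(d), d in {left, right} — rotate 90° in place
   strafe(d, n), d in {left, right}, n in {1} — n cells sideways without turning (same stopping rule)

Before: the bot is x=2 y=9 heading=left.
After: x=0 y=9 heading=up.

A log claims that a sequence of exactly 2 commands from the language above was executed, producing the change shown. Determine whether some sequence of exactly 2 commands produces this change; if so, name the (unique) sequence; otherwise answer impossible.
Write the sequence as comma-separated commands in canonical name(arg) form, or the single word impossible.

move(3), turn(right)

key: running turn(right) before move(3) would end elsewhere — order is forced
from: x=2 y=9 heading=left
t=1 move(3) ⇒ x=0 y=9 heading=left
t=2 turn(right) ⇒ x=0 y=9 heading=up
no other 2-command option fits: unique.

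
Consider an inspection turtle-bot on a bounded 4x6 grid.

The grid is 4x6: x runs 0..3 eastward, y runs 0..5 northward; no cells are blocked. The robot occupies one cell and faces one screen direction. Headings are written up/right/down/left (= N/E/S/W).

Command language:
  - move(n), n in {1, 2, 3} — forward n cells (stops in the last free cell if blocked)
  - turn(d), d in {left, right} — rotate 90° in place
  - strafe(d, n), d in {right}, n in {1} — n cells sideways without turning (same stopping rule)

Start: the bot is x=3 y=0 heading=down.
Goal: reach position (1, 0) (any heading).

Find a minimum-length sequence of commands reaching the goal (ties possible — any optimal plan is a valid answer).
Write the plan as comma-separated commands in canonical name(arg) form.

turn(right), move(2)

t0: x=3 y=0 heading=down
1. turn(right) → x=3 y=0 heading=left
2. move(2) → x=1 y=0 heading=left
minimal: 2 command(s), checked below 2.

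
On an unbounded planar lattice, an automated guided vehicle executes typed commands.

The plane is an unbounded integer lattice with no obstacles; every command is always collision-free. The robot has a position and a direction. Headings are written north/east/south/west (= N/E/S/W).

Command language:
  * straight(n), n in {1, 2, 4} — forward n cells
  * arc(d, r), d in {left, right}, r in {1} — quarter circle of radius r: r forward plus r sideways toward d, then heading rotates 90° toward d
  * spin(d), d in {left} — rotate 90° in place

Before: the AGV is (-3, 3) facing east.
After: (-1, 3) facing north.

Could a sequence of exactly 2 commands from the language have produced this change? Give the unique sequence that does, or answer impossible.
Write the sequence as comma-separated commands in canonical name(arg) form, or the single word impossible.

straight(2), spin(left)

key: running spin(left) before straight(2) would end elsewhere — order is forced
begin: (-3, 3) facing east
[1] after straight(2): (-1, 3) facing east
[2] after spin(left): (-1, 3) facing north
no rival 2-sequence matches.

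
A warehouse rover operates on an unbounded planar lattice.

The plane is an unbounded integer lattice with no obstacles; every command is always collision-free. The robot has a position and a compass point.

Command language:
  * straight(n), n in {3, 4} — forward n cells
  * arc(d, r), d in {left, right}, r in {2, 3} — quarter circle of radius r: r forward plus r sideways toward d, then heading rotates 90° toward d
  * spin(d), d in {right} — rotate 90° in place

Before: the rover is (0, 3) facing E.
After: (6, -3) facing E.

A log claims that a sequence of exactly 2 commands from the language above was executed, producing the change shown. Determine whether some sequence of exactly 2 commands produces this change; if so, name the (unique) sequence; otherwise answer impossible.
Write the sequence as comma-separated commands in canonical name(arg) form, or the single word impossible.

arc(right, 3), arc(left, 3)

key: still facing E at the end — net rotation zero over 2 steps
t0: (0, 3) facing E
1. arc(right, 3) → (3, 0) facing S
2. arc(left, 3) → (6, -3) facing E
no rival 2-sequence matches.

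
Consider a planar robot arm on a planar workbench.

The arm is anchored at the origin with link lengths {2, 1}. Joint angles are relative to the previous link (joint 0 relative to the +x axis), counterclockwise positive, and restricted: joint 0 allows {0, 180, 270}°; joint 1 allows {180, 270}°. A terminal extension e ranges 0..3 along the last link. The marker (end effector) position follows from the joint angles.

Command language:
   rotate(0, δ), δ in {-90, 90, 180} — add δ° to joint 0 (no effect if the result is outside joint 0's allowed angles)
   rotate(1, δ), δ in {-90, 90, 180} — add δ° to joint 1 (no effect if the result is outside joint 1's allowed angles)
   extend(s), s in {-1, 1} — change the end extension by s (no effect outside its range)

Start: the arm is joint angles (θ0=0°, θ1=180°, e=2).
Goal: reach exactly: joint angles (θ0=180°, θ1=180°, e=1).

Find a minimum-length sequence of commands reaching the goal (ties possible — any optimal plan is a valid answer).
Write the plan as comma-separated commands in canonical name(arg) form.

begin: joint angles (θ0=0°, θ1=180°, e=2)
t=1 rotate(0, 180) ⇒ joint angles (θ0=180°, θ1=180°, e=2)
t=2 extend(-1) ⇒ joint angles (θ0=180°, θ1=180°, e=1)
shorter routes all fall short; 2 is best.

rotate(0, 180), extend(-1)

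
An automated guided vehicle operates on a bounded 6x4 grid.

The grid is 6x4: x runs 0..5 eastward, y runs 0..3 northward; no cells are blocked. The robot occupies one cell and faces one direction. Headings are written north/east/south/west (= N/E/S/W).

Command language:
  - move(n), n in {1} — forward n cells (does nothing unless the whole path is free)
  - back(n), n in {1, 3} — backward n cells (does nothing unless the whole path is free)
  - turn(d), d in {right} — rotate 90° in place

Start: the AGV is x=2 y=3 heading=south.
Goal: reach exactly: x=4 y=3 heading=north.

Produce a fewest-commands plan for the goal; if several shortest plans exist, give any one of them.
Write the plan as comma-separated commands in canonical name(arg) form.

turn(right), back(3), move(1), turn(right)

from: x=2 y=3 heading=south
t=1 turn(right) ⇒ x=2 y=3 heading=west
t=2 back(3) ⇒ x=5 y=3 heading=west
t=3 move(1) ⇒ x=4 y=3 heading=west
t=4 turn(right) ⇒ x=4 y=3 heading=north
shorter routes all fall short; 4 is best.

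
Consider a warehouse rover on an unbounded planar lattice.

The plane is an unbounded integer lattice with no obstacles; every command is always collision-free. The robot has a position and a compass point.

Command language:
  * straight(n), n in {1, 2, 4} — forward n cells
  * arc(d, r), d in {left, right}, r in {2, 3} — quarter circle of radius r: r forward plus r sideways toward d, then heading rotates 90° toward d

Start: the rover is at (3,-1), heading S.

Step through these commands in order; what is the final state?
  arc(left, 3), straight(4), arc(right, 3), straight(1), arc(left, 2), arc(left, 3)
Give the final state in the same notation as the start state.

at (18,-7), heading N

start: at (3,-1), heading S
[1] after arc(left, 3): at (6,-4), heading E
[2] after straight(4): at (10,-4), heading E
[3] after arc(right, 3): at (13,-7), heading S
[4] after straight(1): at (13,-8), heading S
[5] after arc(left, 2): at (15,-10), heading E
[6] after arc(left, 3): at (18,-7), heading N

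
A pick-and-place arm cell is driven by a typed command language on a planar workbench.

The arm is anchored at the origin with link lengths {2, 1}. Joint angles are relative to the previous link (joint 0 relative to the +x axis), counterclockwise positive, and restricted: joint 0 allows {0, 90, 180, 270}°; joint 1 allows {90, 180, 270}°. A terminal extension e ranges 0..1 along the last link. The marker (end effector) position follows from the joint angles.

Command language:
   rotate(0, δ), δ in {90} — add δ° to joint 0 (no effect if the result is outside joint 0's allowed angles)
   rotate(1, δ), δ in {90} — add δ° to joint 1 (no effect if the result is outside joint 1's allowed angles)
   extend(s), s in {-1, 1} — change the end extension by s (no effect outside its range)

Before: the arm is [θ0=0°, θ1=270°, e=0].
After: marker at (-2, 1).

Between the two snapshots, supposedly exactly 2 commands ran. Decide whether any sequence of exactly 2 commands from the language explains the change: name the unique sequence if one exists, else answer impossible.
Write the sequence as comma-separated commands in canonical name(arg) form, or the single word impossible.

t0: [θ0=0°, θ1=270°, e=0]
[1] after rotate(0, 90): [θ0=90°, θ1=270°, e=0]
[2] after rotate(0, 90): [θ0=180°, θ1=270°, e=0]
uniquely the one of 16 2-step routes that fits.

rotate(0, 90), rotate(0, 90)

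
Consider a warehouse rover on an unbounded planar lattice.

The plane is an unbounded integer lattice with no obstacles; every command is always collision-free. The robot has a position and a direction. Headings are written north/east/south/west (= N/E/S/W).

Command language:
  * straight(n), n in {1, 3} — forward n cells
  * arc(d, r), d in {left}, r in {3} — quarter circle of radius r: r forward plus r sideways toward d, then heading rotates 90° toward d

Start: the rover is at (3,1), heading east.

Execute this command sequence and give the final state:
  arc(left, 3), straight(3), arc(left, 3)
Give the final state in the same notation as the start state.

t0: at (3,1), heading east
step 1 (arc(left, 3)): at (6,4), heading north
step 2 (straight(3)): at (6,7), heading north
step 3 (arc(left, 3)): at (3,10), heading west

at (3,10), heading west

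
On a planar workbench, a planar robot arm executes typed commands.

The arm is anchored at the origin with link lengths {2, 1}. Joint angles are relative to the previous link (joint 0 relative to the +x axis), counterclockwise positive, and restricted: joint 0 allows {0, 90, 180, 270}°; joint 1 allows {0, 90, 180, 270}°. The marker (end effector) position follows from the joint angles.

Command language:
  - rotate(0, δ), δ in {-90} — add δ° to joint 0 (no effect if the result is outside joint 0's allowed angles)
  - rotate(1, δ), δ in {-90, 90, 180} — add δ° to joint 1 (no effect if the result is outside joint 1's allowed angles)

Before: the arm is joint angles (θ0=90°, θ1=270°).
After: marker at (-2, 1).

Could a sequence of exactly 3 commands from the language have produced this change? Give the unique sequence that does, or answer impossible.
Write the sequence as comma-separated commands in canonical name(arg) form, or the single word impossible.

begin: joint angles (θ0=90°, θ1=270°)
1. rotate(0, -90) → joint angles (θ0=0°, θ1=270°)
2. rotate(0, -90) → joint angles (θ0=270°, θ1=270°)
3. rotate(0, -90) → joint angles (θ0=180°, θ1=270°)
no other 3-command option fits: unique.

rotate(0, -90), rotate(0, -90), rotate(0, -90)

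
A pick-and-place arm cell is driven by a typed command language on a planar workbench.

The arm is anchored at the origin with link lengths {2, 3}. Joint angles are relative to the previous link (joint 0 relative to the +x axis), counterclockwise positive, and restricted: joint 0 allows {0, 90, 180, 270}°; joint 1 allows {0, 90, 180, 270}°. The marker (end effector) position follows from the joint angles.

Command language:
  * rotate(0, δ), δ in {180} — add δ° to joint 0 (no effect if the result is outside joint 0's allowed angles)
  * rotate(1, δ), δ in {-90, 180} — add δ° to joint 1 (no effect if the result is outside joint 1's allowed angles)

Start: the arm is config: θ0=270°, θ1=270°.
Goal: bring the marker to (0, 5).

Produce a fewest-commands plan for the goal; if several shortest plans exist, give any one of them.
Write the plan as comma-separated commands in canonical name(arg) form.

t0: config: θ0=270°, θ1=270°
t=1 rotate(0, 180) ⇒ config: θ0=90°, θ1=270°
t=2 rotate(1, -90) ⇒ config: θ0=90°, θ1=180°
t=3 rotate(1, 180) ⇒ config: θ0=90°, θ1=0°
no 2-step plan works, so 3 is optimal.

rotate(0, 180), rotate(1, -90), rotate(1, 180)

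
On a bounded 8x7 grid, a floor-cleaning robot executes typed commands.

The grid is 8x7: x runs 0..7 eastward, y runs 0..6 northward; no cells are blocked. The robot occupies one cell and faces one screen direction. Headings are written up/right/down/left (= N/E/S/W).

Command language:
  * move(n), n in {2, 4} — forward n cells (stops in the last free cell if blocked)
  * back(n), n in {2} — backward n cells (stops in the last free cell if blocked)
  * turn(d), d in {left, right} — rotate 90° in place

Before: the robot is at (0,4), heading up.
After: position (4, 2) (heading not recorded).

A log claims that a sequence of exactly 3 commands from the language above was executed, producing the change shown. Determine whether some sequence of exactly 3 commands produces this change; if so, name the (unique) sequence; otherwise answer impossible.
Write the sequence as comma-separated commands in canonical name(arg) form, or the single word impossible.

back(2), turn(right), move(4)

key: order matters: swapping back(2) and move(4) lands elsewhere
initial: at (0,4), heading up
[1] after back(2): at (0,2), heading up
[2] after turn(right): at (0,2), heading right
[3] after move(4): at (4,2), heading right
uniquely the one of 125 3-step routes that fits.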